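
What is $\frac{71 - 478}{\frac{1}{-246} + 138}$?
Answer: $- \frac{100122}{33947} \approx -2.9494$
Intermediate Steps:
$\frac{71 - 478}{\frac{1}{-246} + 138} = - \frac{407}{- \frac{1}{246} + 138} = - \frac{407}{\frac{33947}{246}} = \left(-407\right) \frac{246}{33947} = - \frac{100122}{33947}$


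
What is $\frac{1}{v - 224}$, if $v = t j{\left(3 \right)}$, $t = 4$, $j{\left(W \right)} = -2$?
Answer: $- \frac{1}{232} \approx -0.0043103$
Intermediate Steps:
$v = -8$ ($v = 4 \left(-2\right) = -8$)
$\frac{1}{v - 224} = \frac{1}{-8 - 224} = \frac{1}{-232} = - \frac{1}{232}$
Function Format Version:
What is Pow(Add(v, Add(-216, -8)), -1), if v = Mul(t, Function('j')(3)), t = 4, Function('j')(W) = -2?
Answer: Rational(-1, 232) ≈ -0.0043103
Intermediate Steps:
v = -8 (v = Mul(4, -2) = -8)
Pow(Add(v, Add(-216, -8)), -1) = Pow(Add(-8, Add(-216, -8)), -1) = Pow(Add(-8, -224), -1) = Pow(-232, -1) = Rational(-1, 232)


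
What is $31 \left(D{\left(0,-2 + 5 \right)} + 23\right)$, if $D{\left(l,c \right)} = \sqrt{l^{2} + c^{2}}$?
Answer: $806$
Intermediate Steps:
$D{\left(l,c \right)} = \sqrt{c^{2} + l^{2}}$
$31 \left(D{\left(0,-2 + 5 \right)} + 23\right) = 31 \left(\sqrt{\left(-2 + 5\right)^{2} + 0^{2}} + 23\right) = 31 \left(\sqrt{3^{2} + 0} + 23\right) = 31 \left(\sqrt{9 + 0} + 23\right) = 31 \left(\sqrt{9} + 23\right) = 31 \left(3 + 23\right) = 31 \cdot 26 = 806$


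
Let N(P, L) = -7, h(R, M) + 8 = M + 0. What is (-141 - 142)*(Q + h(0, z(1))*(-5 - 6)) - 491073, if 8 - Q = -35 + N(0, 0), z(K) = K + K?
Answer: -523901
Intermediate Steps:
z(K) = 2*K
h(R, M) = -8 + M (h(R, M) = -8 + (M + 0) = -8 + M)
Q = 50 (Q = 8 - (-35 - 7) = 8 - 1*(-42) = 8 + 42 = 50)
(-141 - 142)*(Q + h(0, z(1))*(-5 - 6)) - 491073 = (-141 - 142)*(50 + (-8 + 2*1)*(-5 - 6)) - 491073 = -283*(50 + (-8 + 2)*(-11)) - 491073 = -283*(50 - 6*(-11)) - 491073 = -283*(50 + 66) - 491073 = -283*116 - 491073 = -32828 - 491073 = -523901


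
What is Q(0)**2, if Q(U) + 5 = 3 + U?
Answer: 4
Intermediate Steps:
Q(U) = -2 + U (Q(U) = -5 + (3 + U) = -2 + U)
Q(0)**2 = (-2 + 0)**2 = (-2)**2 = 4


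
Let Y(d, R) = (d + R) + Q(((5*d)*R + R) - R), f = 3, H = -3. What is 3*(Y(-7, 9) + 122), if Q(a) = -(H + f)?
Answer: 372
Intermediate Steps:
Q(a) = 0 (Q(a) = -(-3 + 3) = -1*0 = 0)
Y(d, R) = R + d (Y(d, R) = (d + R) + 0 = (R + d) + 0 = R + d)
3*(Y(-7, 9) + 122) = 3*((9 - 7) + 122) = 3*(2 + 122) = 3*124 = 372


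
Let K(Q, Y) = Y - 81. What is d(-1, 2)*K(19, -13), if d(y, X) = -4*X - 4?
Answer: 1128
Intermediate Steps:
K(Q, Y) = -81 + Y
d(y, X) = -4 - 4*X
d(-1, 2)*K(19, -13) = (-4 - 4*2)*(-81 - 13) = (-4 - 8)*(-94) = -12*(-94) = 1128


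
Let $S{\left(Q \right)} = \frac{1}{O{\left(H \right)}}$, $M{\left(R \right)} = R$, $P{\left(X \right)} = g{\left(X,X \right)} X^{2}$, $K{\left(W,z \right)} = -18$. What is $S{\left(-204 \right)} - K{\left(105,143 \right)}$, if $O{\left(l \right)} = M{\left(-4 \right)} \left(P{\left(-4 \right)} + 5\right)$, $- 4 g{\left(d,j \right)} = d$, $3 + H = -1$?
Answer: $\frac{1511}{84} \approx 17.988$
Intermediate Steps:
$H = -4$ ($H = -3 - 1 = -4$)
$g{\left(d,j \right)} = - \frac{d}{4}$
$P{\left(X \right)} = - \frac{X^{3}}{4}$ ($P{\left(X \right)} = - \frac{X}{4} X^{2} = - \frac{X^{3}}{4}$)
$O{\left(l \right)} = -84$ ($O{\left(l \right)} = - 4 \left(- \frac{\left(-4\right)^{3}}{4} + 5\right) = - 4 \left(\left(- \frac{1}{4}\right) \left(-64\right) + 5\right) = - 4 \left(16 + 5\right) = \left(-4\right) 21 = -84$)
$S{\left(Q \right)} = - \frac{1}{84}$ ($S{\left(Q \right)} = \frac{1}{-84} = - \frac{1}{84}$)
$S{\left(-204 \right)} - K{\left(105,143 \right)} = - \frac{1}{84} - -18 = - \frac{1}{84} + 18 = \frac{1511}{84}$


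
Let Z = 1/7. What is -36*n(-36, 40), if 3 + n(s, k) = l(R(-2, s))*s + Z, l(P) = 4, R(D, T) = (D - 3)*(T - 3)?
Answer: 37008/7 ≈ 5286.9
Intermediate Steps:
R(D, T) = (-3 + D)*(-3 + T)
Z = ⅐ ≈ 0.14286
n(s, k) = -20/7 + 4*s (n(s, k) = -3 + (4*s + ⅐) = -3 + (⅐ + 4*s) = -20/7 + 4*s)
-36*n(-36, 40) = -36*(-20/7 + 4*(-36)) = -36*(-20/7 - 144) = -36*(-1028/7) = 37008/7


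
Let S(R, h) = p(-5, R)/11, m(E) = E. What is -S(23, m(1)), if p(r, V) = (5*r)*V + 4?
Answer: 571/11 ≈ 51.909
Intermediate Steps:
p(r, V) = 4 + 5*V*r (p(r, V) = 5*V*r + 4 = 4 + 5*V*r)
S(R, h) = 4/11 - 25*R/11 (S(R, h) = (4 + 5*R*(-5))/11 = (4 - 25*R)*(1/11) = 4/11 - 25*R/11)
-S(23, m(1)) = -(4/11 - 25/11*23) = -(4/11 - 575/11) = -1*(-571/11) = 571/11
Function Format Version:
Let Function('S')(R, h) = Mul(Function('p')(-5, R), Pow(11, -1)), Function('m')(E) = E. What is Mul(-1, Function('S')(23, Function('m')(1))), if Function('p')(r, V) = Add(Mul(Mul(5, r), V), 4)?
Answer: Rational(571, 11) ≈ 51.909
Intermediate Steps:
Function('p')(r, V) = Add(4, Mul(5, V, r)) (Function('p')(r, V) = Add(Mul(5, V, r), 4) = Add(4, Mul(5, V, r)))
Function('S')(R, h) = Add(Rational(4, 11), Mul(Rational(-25, 11), R)) (Function('S')(R, h) = Mul(Add(4, Mul(5, R, -5)), Pow(11, -1)) = Mul(Add(4, Mul(-25, R)), Rational(1, 11)) = Add(Rational(4, 11), Mul(Rational(-25, 11), R)))
Mul(-1, Function('S')(23, Function('m')(1))) = Mul(-1, Add(Rational(4, 11), Mul(Rational(-25, 11), 23))) = Mul(-1, Add(Rational(4, 11), Rational(-575, 11))) = Mul(-1, Rational(-571, 11)) = Rational(571, 11)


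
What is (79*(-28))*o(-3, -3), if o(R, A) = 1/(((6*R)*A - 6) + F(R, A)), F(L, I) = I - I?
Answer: -553/12 ≈ -46.083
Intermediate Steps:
F(L, I) = 0
o(R, A) = 1/(-6 + 6*A*R) (o(R, A) = 1/(((6*R)*A - 6) + 0) = 1/((6*A*R - 6) + 0) = 1/((-6 + 6*A*R) + 0) = 1/(-6 + 6*A*R))
(79*(-28))*o(-3, -3) = (79*(-28))*(1/(6*(-1 - 3*(-3)))) = -1106/(3*(-1 + 9)) = -1106/(3*8) = -2212*1/48 = -553/12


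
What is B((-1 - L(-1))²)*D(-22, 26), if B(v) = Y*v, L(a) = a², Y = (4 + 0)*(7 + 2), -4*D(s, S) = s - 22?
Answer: 1584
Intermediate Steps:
D(s, S) = 11/2 - s/4 (D(s, S) = -(s - 22)/4 = -(-22 + s)/4 = 11/2 - s/4)
Y = 36 (Y = 4*9 = 36)
B(v) = 36*v
B((-1 - L(-1))²)*D(-22, 26) = (36*(-1 - 1*(-1)²)²)*(11/2 - ¼*(-22)) = (36*(-1 - 1*1)²)*(11/2 + 11/2) = (36*(-1 - 1)²)*11 = (36*(-2)²)*11 = (36*4)*11 = 144*11 = 1584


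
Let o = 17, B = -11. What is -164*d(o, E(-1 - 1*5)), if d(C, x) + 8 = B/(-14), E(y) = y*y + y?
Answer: 8282/7 ≈ 1183.1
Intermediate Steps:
E(y) = y + y**2 (E(y) = y**2 + y = y + y**2)
d(C, x) = -101/14 (d(C, x) = -8 - 11/(-14) = -8 - 11*(-1/14) = -8 + 11/14 = -101/14)
-164*d(o, E(-1 - 1*5)) = -164*(-101/14) = 8282/7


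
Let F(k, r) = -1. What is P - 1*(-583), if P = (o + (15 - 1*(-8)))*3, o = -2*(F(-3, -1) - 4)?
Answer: 682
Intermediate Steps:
o = 10 (o = -2*(-1 - 4) = -2*(-5) = 10)
P = 99 (P = (10 + (15 - 1*(-8)))*3 = (10 + (15 + 8))*3 = (10 + 23)*3 = 33*3 = 99)
P - 1*(-583) = 99 - 1*(-583) = 99 + 583 = 682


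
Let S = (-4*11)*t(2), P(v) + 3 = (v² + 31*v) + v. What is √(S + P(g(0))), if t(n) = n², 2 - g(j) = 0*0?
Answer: I*√111 ≈ 10.536*I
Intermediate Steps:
g(j) = 2 (g(j) = 2 - 0*0 = 2 - 1*0 = 2 + 0 = 2)
P(v) = -3 + v² + 32*v (P(v) = -3 + ((v² + 31*v) + v) = -3 + (v² + 32*v) = -3 + v² + 32*v)
S = -176 (S = -4*11*2² = -44*4 = -176)
√(S + P(g(0))) = √(-176 + (-3 + 2² + 32*2)) = √(-176 + (-3 + 4 + 64)) = √(-176 + 65) = √(-111) = I*√111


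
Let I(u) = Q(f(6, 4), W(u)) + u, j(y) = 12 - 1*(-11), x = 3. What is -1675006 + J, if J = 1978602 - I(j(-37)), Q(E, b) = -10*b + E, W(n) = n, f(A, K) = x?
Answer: 303800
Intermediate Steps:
f(A, K) = 3
j(y) = 23 (j(y) = 12 + 11 = 23)
Q(E, b) = E - 10*b
I(u) = 3 - 9*u (I(u) = (3 - 10*u) + u = 3 - 9*u)
J = 1978806 (J = 1978602 - (3 - 9*23) = 1978602 - (3 - 207) = 1978602 - 1*(-204) = 1978602 + 204 = 1978806)
-1675006 + J = -1675006 + 1978806 = 303800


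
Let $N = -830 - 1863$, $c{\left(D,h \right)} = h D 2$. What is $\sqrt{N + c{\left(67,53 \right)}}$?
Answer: $\sqrt{4409} \approx 66.4$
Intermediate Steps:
$c{\left(D,h \right)} = 2 D h$ ($c{\left(D,h \right)} = D h 2 = 2 D h$)
$N = -2693$
$\sqrt{N + c{\left(67,53 \right)}} = \sqrt{-2693 + 2 \cdot 67 \cdot 53} = \sqrt{-2693 + 7102} = \sqrt{4409}$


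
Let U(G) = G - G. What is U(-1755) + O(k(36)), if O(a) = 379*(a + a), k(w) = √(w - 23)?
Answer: 758*√13 ≈ 2733.0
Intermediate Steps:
k(w) = √(-23 + w)
O(a) = 758*a (O(a) = 379*(2*a) = 758*a)
U(G) = 0
U(-1755) + O(k(36)) = 0 + 758*√(-23 + 36) = 0 + 758*√13 = 758*√13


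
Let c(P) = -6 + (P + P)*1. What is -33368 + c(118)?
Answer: -33138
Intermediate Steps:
c(P) = -6 + 2*P (c(P) = -6 + (2*P)*1 = -6 + 2*P)
-33368 + c(118) = -33368 + (-6 + 2*118) = -33368 + (-6 + 236) = -33368 + 230 = -33138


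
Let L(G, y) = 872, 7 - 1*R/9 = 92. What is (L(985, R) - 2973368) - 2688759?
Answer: -5661255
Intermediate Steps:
R = -765 (R = 63 - 9*92 = 63 - 828 = -765)
(L(985, R) - 2973368) - 2688759 = (872 - 2973368) - 2688759 = -2972496 - 2688759 = -5661255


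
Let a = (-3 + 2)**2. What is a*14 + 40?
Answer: 54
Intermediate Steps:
a = 1 (a = (-1)**2 = 1)
a*14 + 40 = 1*14 + 40 = 14 + 40 = 54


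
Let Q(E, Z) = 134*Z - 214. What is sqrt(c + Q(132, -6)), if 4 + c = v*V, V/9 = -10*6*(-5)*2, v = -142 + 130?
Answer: I*sqrt(65822) ≈ 256.56*I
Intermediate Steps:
v = -12
Q(E, Z) = -214 + 134*Z
V = 5400 (V = 9*(-10*6*(-5)*2) = 9*(-(-300)*2) = 9*(-10*(-60)) = 9*600 = 5400)
c = -64804 (c = -4 - 12*5400 = -4 - 64800 = -64804)
sqrt(c + Q(132, -6)) = sqrt(-64804 + (-214 + 134*(-6))) = sqrt(-64804 + (-214 - 804)) = sqrt(-64804 - 1018) = sqrt(-65822) = I*sqrt(65822)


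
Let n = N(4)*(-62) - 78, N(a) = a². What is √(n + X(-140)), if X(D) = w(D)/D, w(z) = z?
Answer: I*√1069 ≈ 32.696*I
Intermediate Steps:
X(D) = 1 (X(D) = D/D = 1)
n = -1070 (n = 4²*(-62) - 78 = 16*(-62) - 78 = -992 - 78 = -1070)
√(n + X(-140)) = √(-1070 + 1) = √(-1069) = I*√1069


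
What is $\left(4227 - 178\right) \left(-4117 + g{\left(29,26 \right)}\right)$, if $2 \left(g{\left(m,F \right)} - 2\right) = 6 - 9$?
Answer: $- \frac{33335417}{2} \approx -1.6668 \cdot 10^{7}$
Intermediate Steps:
$g{\left(m,F \right)} = \frac{1}{2}$ ($g{\left(m,F \right)} = 2 + \frac{6 - 9}{2} = 2 + \frac{1}{2} \left(-3\right) = 2 - \frac{3}{2} = \frac{1}{2}$)
$\left(4227 - 178\right) \left(-4117 + g{\left(29,26 \right)}\right) = \left(4227 - 178\right) \left(-4117 + \frac{1}{2}\right) = 4049 \left(- \frac{8233}{2}\right) = - \frac{33335417}{2}$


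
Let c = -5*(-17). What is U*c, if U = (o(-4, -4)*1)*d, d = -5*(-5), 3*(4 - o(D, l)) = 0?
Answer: 8500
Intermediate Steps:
o(D, l) = 4 (o(D, l) = 4 - ⅓*0 = 4 + 0 = 4)
c = 85
d = 25
U = 100 (U = (4*1)*25 = 4*25 = 100)
U*c = 100*85 = 8500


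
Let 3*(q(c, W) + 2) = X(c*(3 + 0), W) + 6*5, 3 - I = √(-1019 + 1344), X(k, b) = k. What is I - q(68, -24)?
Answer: -73 - 5*√13 ≈ -91.028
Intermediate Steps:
I = 3 - 5*√13 (I = 3 - √(-1019 + 1344) = 3 - √325 = 3 - 5*√13 ≈ -15.028)
q(c, W) = 8 + c (q(c, W) = -2 + (c*(3 + 0) + 6*5)/3 = -2 + (c*3 + 30)/3 = -2 + (3*c + 30)/3 = -2 + (30 + 3*c)/3 = -2 + (10 + c) = 8 + c)
I - q(68, -24) = (3 - 5*√13) - (8 + 68) = (3 - 5*√13) - 1*76 = (3 - 5*√13) - 76 = -73 - 5*√13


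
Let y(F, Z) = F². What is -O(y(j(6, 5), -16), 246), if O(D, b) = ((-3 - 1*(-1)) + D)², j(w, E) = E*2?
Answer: -9604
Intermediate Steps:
j(w, E) = 2*E
O(D, b) = (-2 + D)² (O(D, b) = ((-3 + 1) + D)² = (-2 + D)²)
-O(y(j(6, 5), -16), 246) = -(-2 + (2*5)²)² = -(-2 + 10²)² = -(-2 + 100)² = -1*98² = -1*9604 = -9604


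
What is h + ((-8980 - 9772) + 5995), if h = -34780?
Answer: -47537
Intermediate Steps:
h + ((-8980 - 9772) + 5995) = -34780 + ((-8980 - 9772) + 5995) = -34780 + (-18752 + 5995) = -34780 - 12757 = -47537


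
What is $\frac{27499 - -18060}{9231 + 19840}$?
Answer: $\frac{45559}{29071} \approx 1.5672$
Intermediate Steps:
$\frac{27499 - -18060}{9231 + 19840} = \frac{27499 + 18060}{29071} = 45559 \cdot \frac{1}{29071} = \frac{45559}{29071}$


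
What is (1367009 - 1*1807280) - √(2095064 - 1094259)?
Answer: -440271 - √1000805 ≈ -4.4127e+5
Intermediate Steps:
(1367009 - 1*1807280) - √(2095064 - 1094259) = (1367009 - 1807280) - √1000805 = -440271 - √1000805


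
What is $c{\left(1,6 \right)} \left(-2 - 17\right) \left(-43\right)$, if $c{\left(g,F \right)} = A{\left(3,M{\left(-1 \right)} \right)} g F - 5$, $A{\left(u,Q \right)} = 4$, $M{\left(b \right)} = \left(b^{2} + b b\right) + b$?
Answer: $15523$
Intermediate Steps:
$M{\left(b \right)} = b + 2 b^{2}$ ($M{\left(b \right)} = \left(b^{2} + b^{2}\right) + b = 2 b^{2} + b = b + 2 b^{2}$)
$c{\left(g,F \right)} = -5 + 4 F g$ ($c{\left(g,F \right)} = 4 g F - 5 = 4 F g - 5 = -5 + 4 F g$)
$c{\left(1,6 \right)} \left(-2 - 17\right) \left(-43\right) = \left(-5 + 4 \cdot 6 \cdot 1\right) \left(-2 - 17\right) \left(-43\right) = \left(-5 + 24\right) \left(-19\right) \left(-43\right) = 19 \left(-19\right) \left(-43\right) = \left(-361\right) \left(-43\right) = 15523$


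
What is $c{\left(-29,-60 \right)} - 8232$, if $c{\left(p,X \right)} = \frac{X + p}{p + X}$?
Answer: $-8231$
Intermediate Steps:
$c{\left(p,X \right)} = 1$ ($c{\left(p,X \right)} = \frac{X + p}{X + p} = 1$)
$c{\left(-29,-60 \right)} - 8232 = 1 - 8232 = -8231$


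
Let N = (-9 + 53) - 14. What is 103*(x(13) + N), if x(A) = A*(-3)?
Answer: -927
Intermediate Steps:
x(A) = -3*A
N = 30 (N = 44 - 14 = 30)
103*(x(13) + N) = 103*(-3*13 + 30) = 103*(-39 + 30) = 103*(-9) = -927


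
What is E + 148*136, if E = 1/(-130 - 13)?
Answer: 2878303/143 ≈ 20128.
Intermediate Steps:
E = -1/143 (E = 1/(-143) = -1/143 ≈ -0.0069930)
E + 148*136 = -1/143 + 148*136 = -1/143 + 20128 = 2878303/143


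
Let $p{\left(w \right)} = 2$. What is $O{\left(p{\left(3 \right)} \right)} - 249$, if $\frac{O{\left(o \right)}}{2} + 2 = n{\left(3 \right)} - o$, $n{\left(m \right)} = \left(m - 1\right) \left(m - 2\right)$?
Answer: $-253$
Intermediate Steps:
$n{\left(m \right)} = \left(-1 + m\right) \left(-2 + m\right)$
$O{\left(o \right)} = - 2 o$ ($O{\left(o \right)} = -4 + 2 \left(\left(2 + 3^{2} - 9\right) - o\right) = -4 + 2 \left(\left(2 + 9 - 9\right) - o\right) = -4 + 2 \left(2 - o\right) = -4 - \left(-4 + 2 o\right) = - 2 o$)
$O{\left(p{\left(3 \right)} \right)} - 249 = \left(-2\right) 2 - 249 = -4 - 249 = -253$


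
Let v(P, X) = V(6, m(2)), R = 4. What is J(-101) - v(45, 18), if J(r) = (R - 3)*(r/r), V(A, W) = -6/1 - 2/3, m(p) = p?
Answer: 23/3 ≈ 7.6667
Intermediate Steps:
V(A, W) = -20/3 (V(A, W) = -6*1 - 2*⅓ = -6 - ⅔ = -20/3)
v(P, X) = -20/3
J(r) = 1 (J(r) = (4 - 3)*(r/r) = 1*1 = 1)
J(-101) - v(45, 18) = 1 - 1*(-20/3) = 1 + 20/3 = 23/3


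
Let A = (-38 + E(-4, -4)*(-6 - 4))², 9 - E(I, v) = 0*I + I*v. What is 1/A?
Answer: 1/1024 ≈ 0.00097656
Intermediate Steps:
E(I, v) = 9 - I*v (E(I, v) = 9 - (0*I + I*v) = 9 - (0 + I*v) = 9 - I*v)
A = 1024 (A = (-38 + (9 - 1*(-4)*(-4))*(-6 - 4))² = (-38 + (9 - 16)*(-10))² = (-38 - 7*(-10))² = (-38 + 70)² = 32² = 1024)
1/A = 1/1024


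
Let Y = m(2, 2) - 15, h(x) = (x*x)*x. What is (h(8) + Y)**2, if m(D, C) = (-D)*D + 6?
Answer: 249001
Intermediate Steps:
h(x) = x**3 (h(x) = x**2*x = x**3)
m(D, C) = 6 - D**2 (m(D, C) = -D**2 + 6 = 6 - D**2)
Y = -13 (Y = (6 - 1*2**2) - 15 = (6 - 1*4) - 15 = (6 - 4) - 15 = 2 - 15 = -13)
(h(8) + Y)**2 = (8**3 - 13)**2 = (512 - 13)**2 = 499**2 = 249001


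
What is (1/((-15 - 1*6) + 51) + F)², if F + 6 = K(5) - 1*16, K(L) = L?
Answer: 259081/900 ≈ 287.87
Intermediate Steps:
F = -17 (F = -6 + (5 - 1*16) = -6 + (5 - 16) = -6 - 11 = -17)
(1/((-15 - 1*6) + 51) + F)² = (1/((-15 - 1*6) + 51) - 17)² = (1/((-15 - 6) + 51) - 17)² = (1/(-21 + 51) - 17)² = (1/30 - 17)² = (-509/30)² = 259081/900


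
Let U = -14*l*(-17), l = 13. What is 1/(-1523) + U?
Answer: 4712161/1523 ≈ 3094.0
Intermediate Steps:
U = 3094 (U = -14*13*(-17) = -182*(-17) = 3094)
1/(-1523) + U = 1/(-1523) + 3094 = -1/1523 + 3094 = 4712161/1523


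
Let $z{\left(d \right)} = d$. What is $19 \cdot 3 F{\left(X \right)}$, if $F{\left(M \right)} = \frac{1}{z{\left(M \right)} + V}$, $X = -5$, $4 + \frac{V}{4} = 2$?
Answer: $- \frac{57}{13} \approx -4.3846$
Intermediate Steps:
$V = -8$ ($V = -16 + 4 \cdot 2 = -16 + 8 = -8$)
$F{\left(M \right)} = \frac{1}{-8 + M}$ ($F{\left(M \right)} = \frac{1}{M - 8} = \frac{1}{-8 + M}$)
$19 \cdot 3 F{\left(X \right)} = \frac{19 \cdot 3}{-8 - 5} = \frac{57}{-13} = 57 \left(- \frac{1}{13}\right) = - \frac{57}{13}$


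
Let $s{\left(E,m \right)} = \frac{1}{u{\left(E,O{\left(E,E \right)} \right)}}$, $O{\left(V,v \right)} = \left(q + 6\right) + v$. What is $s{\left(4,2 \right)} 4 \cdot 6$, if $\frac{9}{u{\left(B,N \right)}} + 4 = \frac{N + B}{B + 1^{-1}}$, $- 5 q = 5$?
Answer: $- \frac{56}{15} \approx -3.7333$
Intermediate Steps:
$q = -1$ ($q = \left(- \frac{1}{5}\right) 5 = -1$)
$O{\left(V,v \right)} = 5 + v$ ($O{\left(V,v \right)} = \left(-1 + 6\right) + v = 5 + v$)
$u{\left(B,N \right)} = \frac{9}{-4 + \frac{B + N}{1 + B}}$ ($u{\left(B,N \right)} = \frac{9}{-4 + \frac{N + B}{B + 1^{-1}}} = \frac{9}{-4 + \frac{B + N}{B + 1}} = \frac{9}{-4 + \frac{B + N}{1 + B}}$)
$s{\left(E,m \right)} = \frac{-1 + 2 E}{9 \left(-1 - E\right)}$ ($s{\left(E,m \right)} = \frac{1}{9 \frac{1}{4 - \left(5 + E\right) + 3 E} \left(-1 - E\right)} = \frac{1}{9 \frac{1}{-1 + 2 E} \left(-1 - E\right)} = \frac{-1 + 2 E}{9 \left(-1 - E\right)}$)
$s{\left(4,2 \right)} 4 \cdot 6 = \frac{1 - 8}{9 \left(1 + 4\right)} 4 \cdot 6 = \frac{1 - 8}{9 \cdot 5} \cdot 4 \cdot 6 = \frac{1}{9} \cdot \frac{1}{5} \left(-7\right) 4 \cdot 6 = \left(- \frac{7}{45}\right) 4 \cdot 6 = \left(- \frac{28}{45}\right) 6 = - \frac{56}{15}$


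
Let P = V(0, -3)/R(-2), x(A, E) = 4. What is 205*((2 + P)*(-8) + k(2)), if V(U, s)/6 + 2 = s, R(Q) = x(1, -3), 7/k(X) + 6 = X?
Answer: 34645/4 ≈ 8661.3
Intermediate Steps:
k(X) = 7/(-6 + X)
R(Q) = 4
V(U, s) = -12 + 6*s
P = -15/2 (P = (-12 + 6*(-3))/4 = (-12 - 18)*(¼) = -30*¼ = -15/2 ≈ -7.5000)
205*((2 + P)*(-8) + k(2)) = 205*((2 - 15/2)*(-8) + 7/(-6 + 2)) = 205*(-11/2*(-8) + 7/(-4)) = 205*(44 + 7*(-¼)) = 205*(44 - 7/4) = 205*(169/4) = 34645/4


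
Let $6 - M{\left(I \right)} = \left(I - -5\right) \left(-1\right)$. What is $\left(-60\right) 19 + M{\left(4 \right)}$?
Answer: $-1125$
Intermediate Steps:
$M{\left(I \right)} = 11 + I$ ($M{\left(I \right)} = 6 - \left(I - -5\right) \left(-1\right) = 6 - \left(I + 5\right) \left(-1\right) = 6 - \left(5 + I\right) \left(-1\right) = 6 - \left(-5 - I\right) = 6 + \left(5 + I\right) = 11 + I$)
$\left(-60\right) 19 + M{\left(4 \right)} = \left(-60\right) 19 + \left(11 + 4\right) = -1140 + 15 = -1125$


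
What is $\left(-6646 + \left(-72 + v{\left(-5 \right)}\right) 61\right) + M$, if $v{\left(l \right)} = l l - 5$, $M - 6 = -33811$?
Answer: $-43623$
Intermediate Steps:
$M = -33805$ ($M = 6 - 33811 = -33805$)
$v{\left(l \right)} = -5 + l^{2}$ ($v{\left(l \right)} = l^{2} - 5 = -5 + l^{2}$)
$\left(-6646 + \left(-72 + v{\left(-5 \right)}\right) 61\right) + M = \left(-6646 + \left(-72 - \left(5 - \left(-5\right)^{2}\right)\right) 61\right) - 33805 = \left(-6646 + \left(-72 + \left(-5 + 25\right)\right) 61\right) - 33805 = \left(-6646 + \left(-72 + 20\right) 61\right) - 33805 = \left(-6646 - 3172\right) - 33805 = -9818 - 33805 = -43623$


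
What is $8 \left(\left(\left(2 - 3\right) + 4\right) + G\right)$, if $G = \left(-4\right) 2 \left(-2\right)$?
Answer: $152$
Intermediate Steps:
$G = 16$ ($G = \left(-8\right) \left(-2\right) = 16$)
$8 \left(\left(\left(2 - 3\right) + 4\right) + G\right) = 8 \left(\left(\left(2 - 3\right) + 4\right) + 16\right) = 8 \left(\left(-1 + 4\right) + 16\right) = 8 \left(3 + 16\right) = 8 \cdot 19 = 152$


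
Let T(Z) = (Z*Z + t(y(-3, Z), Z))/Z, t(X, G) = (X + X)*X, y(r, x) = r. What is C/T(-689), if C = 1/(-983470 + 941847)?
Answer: 689/19760061397 ≈ 3.4868e-8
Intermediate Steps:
t(X, G) = 2*X² (t(X, G) = (2*X)*X = 2*X²)
C = -1/41623 (C = 1/(-41623) = -1/41623 ≈ -2.4025e-5)
T(Z) = (18 + Z²)/Z (T(Z) = (Z*Z + 2*(-3)²)/Z = (Z² + 2*9)/Z = (Z² + 18)/Z = (18 + Z²)/Z)
C/T(-689) = -1/(41623*(-689 + 18/(-689))) = -1/(41623*(-689 + 18*(-1/689))) = -1/(41623*(-689 - 18/689)) = -1/(41623*(-474739/689)) = -1/41623*(-689/474739) = 689/19760061397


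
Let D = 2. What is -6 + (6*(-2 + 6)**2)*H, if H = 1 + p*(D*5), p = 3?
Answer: 2970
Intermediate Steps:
H = 31 (H = 1 + 3*(2*5) = 1 + 3*10 = 1 + 30 = 31)
-6 + (6*(-2 + 6)**2)*H = -6 + (6*(-2 + 6)**2)*31 = -6 + (6*4**2)*31 = -6 + (6*16)*31 = -6 + 96*31 = -6 + 2976 = 2970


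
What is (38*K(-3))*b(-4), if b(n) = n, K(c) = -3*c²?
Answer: 4104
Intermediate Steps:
(38*K(-3))*b(-4) = (38*(-3*(-3)²))*(-4) = (38*(-3*9))*(-4) = (38*(-27))*(-4) = -1026*(-4) = 4104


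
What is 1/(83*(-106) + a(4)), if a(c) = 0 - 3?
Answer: -1/8801 ≈ -0.00011362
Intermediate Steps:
a(c) = -3
1/(83*(-106) + a(4)) = 1/(83*(-106) - 3) = 1/(-8798 - 3) = 1/(-8801) = -1/8801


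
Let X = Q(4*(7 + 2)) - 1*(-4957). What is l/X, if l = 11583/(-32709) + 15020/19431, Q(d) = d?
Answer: 88739969/1057797971649 ≈ 8.3891e-5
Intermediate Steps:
X = 4993 (X = 4*(7 + 2) - 1*(-4957) = 4*9 + 4957 = 36 + 4957 = 4993)
l = 88739969/211856193 (l = 11583*(-1/32709) + 15020*(1/19431) = -3861/10903 + 15020/19431 = 88739969/211856193 ≈ 0.41887)
l/X = (88739969/211856193)/4993 = (88739969/211856193)*(1/4993) = 88739969/1057797971649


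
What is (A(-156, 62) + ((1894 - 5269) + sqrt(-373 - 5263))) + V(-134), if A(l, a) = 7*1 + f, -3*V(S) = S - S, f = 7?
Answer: -3361 + 2*I*sqrt(1409) ≈ -3361.0 + 75.073*I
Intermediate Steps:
V(S) = 0 (V(S) = -(S - S)/3 = -1/3*0 = 0)
A(l, a) = 14 (A(l, a) = 7*1 + 7 = 7 + 7 = 14)
(A(-156, 62) + ((1894 - 5269) + sqrt(-373 - 5263))) + V(-134) = (14 + ((1894 - 5269) + sqrt(-373 - 5263))) + 0 = (14 + (-3375 + sqrt(-5636))) + 0 = (14 + (-3375 + 2*I*sqrt(1409))) + 0 = (-3361 + 2*I*sqrt(1409)) + 0 = -3361 + 2*I*sqrt(1409)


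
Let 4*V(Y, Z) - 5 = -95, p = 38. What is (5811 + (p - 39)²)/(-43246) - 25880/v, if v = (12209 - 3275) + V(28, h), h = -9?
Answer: -1171000118/385386729 ≈ -3.0385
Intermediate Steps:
V(Y, Z) = -45/2 (V(Y, Z) = 5/4 + (¼)*(-95) = 5/4 - 95/4 = -45/2)
v = 17823/2 (v = (12209 - 3275) - 45/2 = 8934 - 45/2 = 17823/2 ≈ 8911.5)
(5811 + (p - 39)²)/(-43246) - 25880/v = (5811 + (38 - 39)²)/(-43246) - 25880/17823/2 = (5811 + (-1)²)*(-1/43246) - 25880*2/17823 = (5811 + 1)*(-1/43246) - 51760/17823 = 5812*(-1/43246) - 51760/17823 = -2906/21623 - 51760/17823 = -1171000118/385386729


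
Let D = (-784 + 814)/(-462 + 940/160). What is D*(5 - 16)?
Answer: 2640/3649 ≈ 0.72349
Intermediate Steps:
D = -240/3649 (D = 30/(-462 + 940*(1/160)) = 30/(-462 + 47/8) = 30/(-3649/8) = 30*(-8/3649) = -240/3649 ≈ -0.065771)
D*(5 - 16) = -240*(5 - 16)/3649 = -240/3649*(-11) = 2640/3649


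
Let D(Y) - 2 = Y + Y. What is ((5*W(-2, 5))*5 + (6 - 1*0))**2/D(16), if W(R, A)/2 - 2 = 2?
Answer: 21218/17 ≈ 1248.1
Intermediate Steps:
D(Y) = 2 + 2*Y (D(Y) = 2 + (Y + Y) = 2 + 2*Y)
W(R, A) = 8 (W(R, A) = 4 + 2*2 = 4 + 4 = 8)
((5*W(-2, 5))*5 + (6 - 1*0))**2/D(16) = ((5*8)*5 + (6 - 1*0))**2/(2 + 2*16) = (40*5 + (6 + 0))**2/(2 + 32) = (200 + 6)**2/34 = 206**2*(1/34) = 42436*(1/34) = 21218/17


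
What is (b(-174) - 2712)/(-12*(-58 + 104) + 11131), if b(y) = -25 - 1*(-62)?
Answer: -2675/10579 ≈ -0.25286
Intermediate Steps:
b(y) = 37 (b(y) = -25 + 62 = 37)
(b(-174) - 2712)/(-12*(-58 + 104) + 11131) = (37 - 2712)/(-12*(-58 + 104) + 11131) = -2675/(-12*46 + 11131) = -2675/(-552 + 11131) = -2675/10579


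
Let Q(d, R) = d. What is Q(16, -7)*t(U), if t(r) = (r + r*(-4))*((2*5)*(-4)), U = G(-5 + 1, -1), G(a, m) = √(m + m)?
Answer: 1920*I*√2 ≈ 2715.3*I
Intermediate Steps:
G(a, m) = √2*√m (G(a, m) = √(2*m) = √2*√m)
U = I*√2 (U = √2*√(-1) = √2*I = I*√2 ≈ 1.4142*I)
t(r) = 120*r (t(r) = (r - 4*r)*(10*(-4)) = -3*r*(-40) = 120*r)
Q(16, -7)*t(U) = 16*(120*(I*√2)) = 16*(120*I*√2) = 1920*I*√2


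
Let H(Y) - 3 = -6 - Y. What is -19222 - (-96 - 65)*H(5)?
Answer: -20510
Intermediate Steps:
H(Y) = -3 - Y (H(Y) = 3 + (-6 - Y) = -3 - Y)
-19222 - (-96 - 65)*H(5) = -19222 - (-96 - 65)*(-3 - 1*5) = -19222 - (-161)*(-3 - 5) = -19222 - (-161)*(-8) = -19222 - 1*1288 = -19222 - 1288 = -20510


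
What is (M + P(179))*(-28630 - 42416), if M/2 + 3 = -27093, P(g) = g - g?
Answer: 3850124832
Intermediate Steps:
P(g) = 0
M = -54192 (M = -6 + 2*(-27093) = -6 - 54186 = -54192)
(M + P(179))*(-28630 - 42416) = (-54192 + 0)*(-28630 - 42416) = -54192*(-71046) = 3850124832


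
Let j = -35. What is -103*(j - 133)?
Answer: 17304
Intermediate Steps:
-103*(j - 133) = -103*(-35 - 133) = -103*(-168) = 17304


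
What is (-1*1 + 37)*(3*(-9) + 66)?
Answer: 1404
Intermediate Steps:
(-1*1 + 37)*(3*(-9) + 66) = (-1 + 37)*(-27 + 66) = 36*39 = 1404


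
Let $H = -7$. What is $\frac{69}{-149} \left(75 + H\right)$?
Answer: $- \frac{4692}{149} \approx -31.49$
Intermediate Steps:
$\frac{69}{-149} \left(75 + H\right) = \frac{69}{-149} \left(75 - 7\right) = 69 \left(- \frac{1}{149}\right) 68 = \left(- \frac{69}{149}\right) 68 = - \frac{4692}{149}$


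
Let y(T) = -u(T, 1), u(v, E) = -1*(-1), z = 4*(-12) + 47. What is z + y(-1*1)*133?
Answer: -134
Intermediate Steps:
z = -1 (z = -48 + 47 = -1)
u(v, E) = 1
y(T) = -1 (y(T) = -1*1 = -1)
z + y(-1*1)*133 = -1 - 1*133 = -1 - 133 = -134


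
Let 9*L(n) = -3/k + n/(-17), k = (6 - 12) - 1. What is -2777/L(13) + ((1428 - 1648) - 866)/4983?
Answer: 4940076907/66440 ≈ 74354.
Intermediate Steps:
k = -7 (k = -6 - 1 = -7)
L(n) = 1/21 - n/153 (L(n) = (-3/(-7) + n/(-17))/9 = (-3*(-1/7) + n*(-1/17))/9 = (3/7 - n/17)/9 = 1/21 - n/153)
-2777/L(13) + ((1428 - 1648) - 866)/4983 = -2777/(1/21 - 1/153*13) + ((1428 - 1648) - 866)/4983 = -2777/(1/21 - 13/153) + (-220 - 866)*(1/4983) = -2777/(-40/1071) - 1086*1/4983 = -2777*(-1071/40) - 362/1661 = 2974167/40 - 362/1661 = 4940076907/66440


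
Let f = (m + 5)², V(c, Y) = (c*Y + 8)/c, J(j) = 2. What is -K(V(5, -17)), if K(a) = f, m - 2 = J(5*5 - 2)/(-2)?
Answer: -36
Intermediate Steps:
m = 1 (m = 2 + 2/(-2) = 2 + 2*(-½) = 2 - 1 = 1)
V(c, Y) = (8 + Y*c)/c (V(c, Y) = (Y*c + 8)/c = (8 + Y*c)/c)
f = 36 (f = (1 + 5)² = 6² = 36)
K(a) = 36
-K(V(5, -17)) = -1*36 = -36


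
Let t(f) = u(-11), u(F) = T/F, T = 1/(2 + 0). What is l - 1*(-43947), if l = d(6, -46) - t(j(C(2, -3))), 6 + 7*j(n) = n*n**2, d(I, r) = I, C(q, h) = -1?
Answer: 966967/22 ≈ 43953.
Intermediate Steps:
T = 1/2 ≈ 0.50000
j(n) = -6/7 + n**3/7 (j(n) = -6/7 + (n*n**2)/7 = -6/7 + n**3/7)
u(F) = 1/(2*F)
t(f) = -1/22 (t(f) = (1/2)/(-11) = (1/2)*(-1/11) = -1/22)
l = 133/22 (l = 6 - 1*(-1/22) = 6 + 1/22 = 133/22 ≈ 6.0455)
l - 1*(-43947) = 133/22 - 1*(-43947) = 133/22 + 43947 = 966967/22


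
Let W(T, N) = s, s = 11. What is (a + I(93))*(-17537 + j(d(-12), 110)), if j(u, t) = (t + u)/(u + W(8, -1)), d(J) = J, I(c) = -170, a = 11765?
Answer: -204477825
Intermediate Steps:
W(T, N) = 11
j(u, t) = (t + u)/(11 + u) (j(u, t) = (t + u)/(u + 11) = (t + u)/(11 + u))
(a + I(93))*(-17537 + j(d(-12), 110)) = (11765 - 170)*(-17537 + (110 - 12)/(11 - 12)) = 11595*(-17537 + 98/(-1)) = 11595*(-17537 - 1*98) = 11595*(-17537 - 98) = 11595*(-17635) = -204477825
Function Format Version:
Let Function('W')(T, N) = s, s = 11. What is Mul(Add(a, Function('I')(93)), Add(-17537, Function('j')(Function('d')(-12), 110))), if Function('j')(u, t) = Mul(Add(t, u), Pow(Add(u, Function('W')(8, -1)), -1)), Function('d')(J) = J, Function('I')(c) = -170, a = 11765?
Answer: -204477825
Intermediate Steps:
Function('W')(T, N) = 11
Function('j')(u, t) = Mul(Pow(Add(11, u), -1), Add(t, u)) (Function('j')(u, t) = Mul(Add(t, u), Pow(Add(u, 11), -1)) = Mul(Add(t, u), Pow(Add(11, u), -1)) = Mul(Pow(Add(11, u), -1), Add(t, u)))
Mul(Add(a, Function('I')(93)), Add(-17537, Function('j')(Function('d')(-12), 110))) = Mul(Add(11765, -170), Add(-17537, Mul(Pow(Add(11, -12), -1), Add(110, -12)))) = Mul(11595, Add(-17537, Mul(Pow(-1, -1), 98))) = Mul(11595, Add(-17537, Mul(-1, 98))) = Mul(11595, Add(-17537, -98)) = Mul(11595, -17635) = -204477825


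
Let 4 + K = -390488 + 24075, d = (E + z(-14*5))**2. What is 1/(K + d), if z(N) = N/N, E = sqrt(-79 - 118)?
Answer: -I/(2*sqrt(197) + 366613*I) ≈ -2.7277e-6 - 2.0886e-10*I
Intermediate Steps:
E = I*sqrt(197) (E = sqrt(-197) = I*sqrt(197) ≈ 14.036*I)
z(N) = 1
d = (1 + I*sqrt(197))**2 (d = (I*sqrt(197) + 1)**2 = (1 + I*sqrt(197))**2 ≈ -196.0 + 28.071*I)
K = -366417 (K = -4 + (-390488 + 24075) = -4 - 366413 = -366417)
1/(K + d) = 1/(-366417 + (1 + I*sqrt(197))**2)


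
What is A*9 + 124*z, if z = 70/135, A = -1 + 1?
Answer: 1736/27 ≈ 64.296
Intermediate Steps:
A = 0
z = 14/27 (z = 70*(1/135) = 14/27 ≈ 0.51852)
A*9 + 124*z = 0*9 + 124*(14/27) = 0 + 1736/27 = 1736/27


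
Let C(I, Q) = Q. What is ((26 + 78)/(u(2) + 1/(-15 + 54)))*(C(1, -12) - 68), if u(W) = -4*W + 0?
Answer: 324480/311 ≈ 1043.3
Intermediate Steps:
u(W) = -4*W
((26 + 78)/(u(2) + 1/(-15 + 54)))*(C(1, -12) - 68) = ((26 + 78)/(-4*2 + 1/(-15 + 54)))*(-12 - 68) = (104/(-8 + 1/39))*(-80) = (104/(-311/39))*(-80) = (104*(-39/311))*(-80) = -4056/311*(-80) = 324480/311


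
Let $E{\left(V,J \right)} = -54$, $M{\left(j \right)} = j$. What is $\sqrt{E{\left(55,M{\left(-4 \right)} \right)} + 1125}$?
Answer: $3 \sqrt{119} \approx 32.726$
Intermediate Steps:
$\sqrt{E{\left(55,M{\left(-4 \right)} \right)} + 1125} = \sqrt{-54 + 1125} = \sqrt{1071} = 3 \sqrt{119}$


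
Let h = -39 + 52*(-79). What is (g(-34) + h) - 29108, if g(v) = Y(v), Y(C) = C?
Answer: -33289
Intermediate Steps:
h = -4147 (h = -39 - 4108 = -4147)
g(v) = v
(g(-34) + h) - 29108 = (-34 - 4147) - 29108 = -4181 - 29108 = -33289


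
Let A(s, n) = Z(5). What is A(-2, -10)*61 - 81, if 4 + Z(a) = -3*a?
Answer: -1240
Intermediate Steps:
Z(a) = -4 - 3*a
A(s, n) = -19 (A(s, n) = -4 - 3*5 = -4 - 15 = -19)
A(-2, -10)*61 - 81 = -19*61 - 81 = -1159 - 81 = -1240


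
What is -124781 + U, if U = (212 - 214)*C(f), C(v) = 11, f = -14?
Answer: -124803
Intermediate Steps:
U = -22 (U = (212 - 214)*11 = -2*11 = -22)
-124781 + U = -124781 - 22 = -124803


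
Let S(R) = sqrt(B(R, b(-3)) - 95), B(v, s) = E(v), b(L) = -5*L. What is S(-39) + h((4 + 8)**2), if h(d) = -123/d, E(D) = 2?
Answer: -41/48 + I*sqrt(93) ≈ -0.85417 + 9.6436*I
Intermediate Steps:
B(v, s) = 2
S(R) = I*sqrt(93) (S(R) = sqrt(2 - 95) = sqrt(-93) = I*sqrt(93))
S(-39) + h((4 + 8)**2) = I*sqrt(93) - 123/(4 + 8)**2 = I*sqrt(93) - 123/(12**2) = I*sqrt(93) - 123/144 = I*sqrt(93) - 123*1/144 = I*sqrt(93) - 41/48 = -41/48 + I*sqrt(93)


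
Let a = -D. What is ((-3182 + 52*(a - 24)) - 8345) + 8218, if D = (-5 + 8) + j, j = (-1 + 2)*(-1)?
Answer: -4661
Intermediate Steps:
j = -1 (j = 1*(-1) = -1)
D = 2 (D = (-5 + 8) - 1 = 3 - 1 = 2)
a = -2 (a = -1*2 = -2)
((-3182 + 52*(a - 24)) - 8345) + 8218 = ((-3182 + 52*(-2 - 24)) - 8345) + 8218 = ((-3182 + 52*(-26)) - 8345) + 8218 = ((-3182 - 1352) - 8345) + 8218 = (-4534 - 8345) + 8218 = -12879 + 8218 = -4661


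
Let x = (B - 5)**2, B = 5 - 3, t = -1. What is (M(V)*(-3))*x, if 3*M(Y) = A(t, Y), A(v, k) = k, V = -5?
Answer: 45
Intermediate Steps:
B = 2
x = 9 (x = (2 - 5)**2 = (-3)**2 = 9)
M(Y) = Y/3
(M(V)*(-3))*x = (((1/3)*(-5))*(-3))*9 = -5/3*(-3)*9 = 5*9 = 45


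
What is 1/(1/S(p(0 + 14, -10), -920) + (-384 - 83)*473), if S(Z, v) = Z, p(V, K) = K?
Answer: -10/2208911 ≈ -4.5271e-6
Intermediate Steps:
1/(1/S(p(0 + 14, -10), -920) + (-384 - 83)*473) = 1/(1/(-10) + (-384 - 83)*473) = 1/(-⅒ - 467*473) = 1/(-⅒ - 220891) = 1/(-2208911/10) = -10/2208911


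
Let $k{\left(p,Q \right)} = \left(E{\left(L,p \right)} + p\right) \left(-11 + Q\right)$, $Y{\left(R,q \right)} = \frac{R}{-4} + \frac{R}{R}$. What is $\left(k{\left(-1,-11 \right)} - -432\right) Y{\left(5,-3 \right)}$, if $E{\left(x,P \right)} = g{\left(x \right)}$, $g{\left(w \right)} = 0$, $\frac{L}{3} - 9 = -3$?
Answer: $- \frac{227}{2} \approx -113.5$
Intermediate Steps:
$L = 18$ ($L = 27 + 3 \left(-3\right) = 27 - 9 = 18$)
$Y{\left(R,q \right)} = 1 - \frac{R}{4}$ ($Y{\left(R,q \right)} = R \left(- \frac{1}{4}\right) + 1 = - \frac{R}{4} + 1 = 1 - \frac{R}{4}$)
$E{\left(x,P \right)} = 0$
$k{\left(p,Q \right)} = p \left(-11 + Q\right)$ ($k{\left(p,Q \right)} = \left(0 + p\right) \left(-11 + Q\right) = p \left(-11 + Q\right)$)
$\left(k{\left(-1,-11 \right)} - -432\right) Y{\left(5,-3 \right)} = \left(- (-11 - 11) - -432\right) \left(1 - \frac{5}{4}\right) = \left(\left(-1\right) \left(-22\right) + 432\right) \left(1 - \frac{5}{4}\right) = \left(22 + 432\right) \left(- \frac{1}{4}\right) = 454 \left(- \frac{1}{4}\right) = - \frac{227}{2}$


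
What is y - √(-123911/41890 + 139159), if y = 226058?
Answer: 226058 - √244187140032110/41890 ≈ 2.2569e+5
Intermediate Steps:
y - √(-123911/41890 + 139159) = 226058 - √(-123911/41890 + 139159) = 226058 - √(5829246599/41890) = 226058 - √244187140032110/41890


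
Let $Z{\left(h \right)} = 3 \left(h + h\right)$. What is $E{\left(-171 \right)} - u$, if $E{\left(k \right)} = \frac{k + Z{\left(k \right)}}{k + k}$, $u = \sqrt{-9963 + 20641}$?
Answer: $\frac{7}{2} - \sqrt{10678} \approx -99.834$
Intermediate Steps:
$u = \sqrt{10678} \approx 103.33$
$Z{\left(h \right)} = 6 h$ ($Z{\left(h \right)} = 3 \cdot 2 h = 6 h$)
$E{\left(k \right)} = \frac{7}{2}$ ($E{\left(k \right)} = \frac{k + 6 k}{k + k} = \frac{7 k}{2 k} = 7 k \frac{1}{2 k} = \frac{7}{2}$)
$E{\left(-171 \right)} - u = \frac{7}{2} - \sqrt{10678}$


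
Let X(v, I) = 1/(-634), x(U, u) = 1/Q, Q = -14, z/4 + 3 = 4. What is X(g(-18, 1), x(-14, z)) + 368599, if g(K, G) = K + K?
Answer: 233691765/634 ≈ 3.6860e+5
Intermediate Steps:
z = 4 (z = -12 + 4*4 = -12 + 16 = 4)
g(K, G) = 2*K
x(U, u) = -1/14 (x(U, u) = 1/(-14) = -1/14)
X(v, I) = -1/634
X(g(-18, 1), x(-14, z)) + 368599 = -1/634 + 368599 = 233691765/634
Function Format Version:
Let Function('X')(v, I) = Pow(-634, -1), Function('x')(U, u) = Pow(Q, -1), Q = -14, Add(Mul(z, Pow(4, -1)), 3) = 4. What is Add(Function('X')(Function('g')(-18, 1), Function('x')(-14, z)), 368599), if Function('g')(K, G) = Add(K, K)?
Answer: Rational(233691765, 634) ≈ 3.6860e+5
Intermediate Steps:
z = 4 (z = Add(-12, Mul(4, 4)) = Add(-12, 16) = 4)
Function('g')(K, G) = Mul(2, K)
Function('x')(U, u) = Rational(-1, 14) (Function('x')(U, u) = Pow(-14, -1) = Rational(-1, 14))
Function('X')(v, I) = Rational(-1, 634)
Add(Function('X')(Function('g')(-18, 1), Function('x')(-14, z)), 368599) = Add(Rational(-1, 634), 368599) = Rational(233691765, 634)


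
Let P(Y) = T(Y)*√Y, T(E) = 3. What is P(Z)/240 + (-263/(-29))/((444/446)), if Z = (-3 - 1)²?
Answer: 589709/64380 ≈ 9.1598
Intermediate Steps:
Z = 16 (Z = (-4)² = 16)
P(Y) = 3*√Y
P(Z)/240 + (-263/(-29))/((444/446)) = (3*√16)/240 + (-263/(-29))/((444/446)) = (3*4)*(1/240) + (-263*(-1/29))/((444*(1/446))) = 12*(1/240) + 263/(29*(222/223)) = 1/20 + (263/29)*(223/222) = 1/20 + 58649/6438 = 589709/64380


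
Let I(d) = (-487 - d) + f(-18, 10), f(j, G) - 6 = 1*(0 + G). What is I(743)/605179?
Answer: -2/997 ≈ -0.0020060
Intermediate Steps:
f(j, G) = 6 + G (f(j, G) = 6 + 1*(0 + G) = 6 + 1*G = 6 + G)
I(d) = -471 - d (I(d) = (-487 - d) + (6 + 10) = (-487 - d) + 16 = -471 - d)
I(743)/605179 = (-471 - 1*743)/605179 = (-471 - 743)*(1/605179) = -1214*1/605179 = -2/997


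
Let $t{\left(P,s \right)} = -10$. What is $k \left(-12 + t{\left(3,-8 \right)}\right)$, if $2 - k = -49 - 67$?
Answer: $-2596$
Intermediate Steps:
$k = 118$ ($k = 2 - \left(-49 - 67\right) = 2 - -116 = 2 + 116 = 118$)
$k \left(-12 + t{\left(3,-8 \right)}\right) = 118 \left(-12 - 10\right) = 118 \left(-22\right) = -2596$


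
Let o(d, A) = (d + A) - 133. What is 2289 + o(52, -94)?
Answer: 2114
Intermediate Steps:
o(d, A) = -133 + A + d (o(d, A) = (A + d) - 133 = -133 + A + d)
2289 + o(52, -94) = 2289 + (-133 - 94 + 52) = 2289 - 175 = 2114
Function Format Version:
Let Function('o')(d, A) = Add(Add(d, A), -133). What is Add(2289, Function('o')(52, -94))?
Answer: 2114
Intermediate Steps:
Function('o')(d, A) = Add(-133, A, d) (Function('o')(d, A) = Add(Add(A, d), -133) = Add(-133, A, d))
Add(2289, Function('o')(52, -94)) = Add(2289, Add(-133, -94, 52)) = Add(2289, -175) = 2114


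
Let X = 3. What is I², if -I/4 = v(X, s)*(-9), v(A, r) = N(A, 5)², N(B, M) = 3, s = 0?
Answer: 104976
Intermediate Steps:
v(A, r) = 9 (v(A, r) = 3² = 9)
I = 324 (I = -36*(-9) = -4*(-81) = 324)
I² = 324² = 104976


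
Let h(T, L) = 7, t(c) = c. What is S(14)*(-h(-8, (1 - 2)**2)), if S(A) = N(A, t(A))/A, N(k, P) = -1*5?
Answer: 5/2 ≈ 2.5000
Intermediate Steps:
N(k, P) = -5
S(A) = -5/A
S(14)*(-h(-8, (1 - 2)**2)) = (-5/14)*(-1*7) = -5*1/14*(-7) = -5/14*(-7) = 5/2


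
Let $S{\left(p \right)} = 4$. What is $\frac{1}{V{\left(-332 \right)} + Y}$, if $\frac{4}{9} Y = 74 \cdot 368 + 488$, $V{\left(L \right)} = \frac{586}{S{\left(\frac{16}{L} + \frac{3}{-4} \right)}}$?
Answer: $\frac{2}{125033} \approx 1.5996 \cdot 10^{-5}$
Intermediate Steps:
$V{\left(L \right)} = \frac{293}{2}$ ($V{\left(L \right)} = \frac{586}{4} = 586 \cdot \frac{1}{4} = \frac{293}{2}$)
$Y = 62370$ ($Y = \frac{9 \left(74 \cdot 368 + 488\right)}{4} = \frac{9 \left(27232 + 488\right)}{4} = \frac{9}{4} \cdot 27720 = 62370$)
$\frac{1}{V{\left(-332 \right)} + Y} = \frac{1}{\frac{293}{2} + 62370} = \frac{1}{\frac{125033}{2}} = \frac{2}{125033}$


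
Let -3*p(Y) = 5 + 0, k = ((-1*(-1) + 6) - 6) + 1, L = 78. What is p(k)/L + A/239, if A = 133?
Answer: 29927/55926 ≈ 0.53512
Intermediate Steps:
k = 2 (k = ((1 + 6) - 6) + 1 = (7 - 6) + 1 = 1 + 1 = 2)
p(Y) = -5/3 (p(Y) = -(5 + 0)/3 = -⅓*5 = -5/3)
p(k)/L + A/239 = -5/3/78 + 133/239 = -5/3*1/78 + 133*(1/239) = -5/234 + 133/239 = 29927/55926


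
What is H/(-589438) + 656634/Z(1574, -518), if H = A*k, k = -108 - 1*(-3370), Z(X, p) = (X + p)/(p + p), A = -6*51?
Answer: -759427270385/1178876 ≈ -6.4420e+5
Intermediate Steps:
A = -306
Z(X, p) = (X + p)/(2*p) (Z(X, p) = (X + p)/((2*p)) = (X + p)*(1/(2*p)) = (X + p)/(2*p))
k = 3262 (k = -108 + 3370 = 3262)
H = -998172 (H = -306*3262 = -998172)
H/(-589438) + 656634/Z(1574, -518) = -998172/(-589438) + 656634/(((1/2)*(1574 - 518)/(-518))) = -998172*(-1/589438) + 656634/(((1/2)*(-1/518)*1056)) = 499086/294719 + 656634/(-264/259) = 499086/294719 + 656634*(-259/264) = 499086/294719 - 2576791/4 = -759427270385/1178876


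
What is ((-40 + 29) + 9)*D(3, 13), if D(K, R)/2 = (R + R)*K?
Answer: -312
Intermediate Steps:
D(K, R) = 4*K*R (D(K, R) = 2*((R + R)*K) = 2*((2*R)*K) = 2*(2*K*R) = 4*K*R)
((-40 + 29) + 9)*D(3, 13) = ((-40 + 29) + 9)*(4*3*13) = (-11 + 9)*156 = -2*156 = -312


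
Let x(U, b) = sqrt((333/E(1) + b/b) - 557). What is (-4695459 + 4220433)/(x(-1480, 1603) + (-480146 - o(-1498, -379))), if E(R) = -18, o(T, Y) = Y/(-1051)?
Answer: 167959740606351300/169770198645815933 + 174904731542*I*sqrt(2298)/169770198645815933 ≈ 0.98934 + 4.9387e-5*I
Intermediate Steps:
o(T, Y) = -Y/1051 (o(T, Y) = Y*(-1/1051) = -Y/1051)
x(U, b) = I*sqrt(2298)/2 (x(U, b) = sqrt((333/(-18) + b/b) - 557) = sqrt((333*(-1/18) + 1) - 557) = sqrt((-37/2 + 1) - 557) = sqrt(-35/2 - 557) = sqrt(-1149/2) = I*sqrt(2298)/2)
(-4695459 + 4220433)/(x(-1480, 1603) + (-480146 - o(-1498, -379))) = (-4695459 + 4220433)/(I*sqrt(2298)/2 + (-480146 - (-1)*(-379)/1051)) = -475026/(I*sqrt(2298)/2 + (-480146 - 1*379/1051)) = -475026/(I*sqrt(2298)/2 + (-480146 - 379/1051)) = -475026/(I*sqrt(2298)/2 - 504633825/1051) = -475026/(-504633825/1051 + I*sqrt(2298)/2)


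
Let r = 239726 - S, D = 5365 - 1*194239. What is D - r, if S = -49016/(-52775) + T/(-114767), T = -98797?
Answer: -2595945823524053/6056828425 ≈ -4.2860e+5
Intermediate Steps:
D = -188874 (D = 5365 - 194239 = -188874)
S = 10839430947/6056828425 (S = -49016/(-52775) - 98797/(-114767) = -49016*(-1/52775) - 98797*(-1/114767) = 49016/52775 + 98797/114767 = 10839430947/6056828425 ≈ 1.7896)
r = 1451968411580603/6056828425 (r = 239726 - 1*10839430947/6056828425 = 239726 - 10839430947/6056828425 = 1451968411580603/6056828425 ≈ 2.3972e+5)
D - r = -188874 - 1*1451968411580603/6056828425 = -188874 - 1451968411580603/6056828425 = -2595945823524053/6056828425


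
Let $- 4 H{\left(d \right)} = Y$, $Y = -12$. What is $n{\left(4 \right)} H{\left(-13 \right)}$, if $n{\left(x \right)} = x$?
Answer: $12$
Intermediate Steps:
$H{\left(d \right)} = 3$ ($H{\left(d \right)} = \left(- \frac{1}{4}\right) \left(-12\right) = 3$)
$n{\left(4 \right)} H{\left(-13 \right)} = 4 \cdot 3 = 12$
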